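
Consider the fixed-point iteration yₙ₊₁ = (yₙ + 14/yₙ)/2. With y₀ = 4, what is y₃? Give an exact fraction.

403201/107760

y₁ = (4 + 14/4)/2 = 15/4.
y₂ = (15/4 + 14/(15/4))/2 = 449/120.
y₃ = (449/120 + 14/(449/120))/2 = 403201/107760.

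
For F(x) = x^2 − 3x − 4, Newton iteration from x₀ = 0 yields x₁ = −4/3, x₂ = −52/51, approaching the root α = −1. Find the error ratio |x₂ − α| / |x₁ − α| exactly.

x₁ − α = −4/3 − (−1) = −4/3 + 1 = −1/3, so |x₁ − α| = 1/3.
x₂ − α = −52/51 − (−1) = −52/51 + 1 = −1/51, so |x₂ − α| = 1/51.
Ratio = (1/51) / (1/3) = 1/17.

1/17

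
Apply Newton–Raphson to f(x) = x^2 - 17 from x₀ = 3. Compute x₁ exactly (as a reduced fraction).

f'(x) = 2x.
f(3) = -8, f'(3) = 6, so x₁ = 3 - (-8)/6 = 13/3.

13/3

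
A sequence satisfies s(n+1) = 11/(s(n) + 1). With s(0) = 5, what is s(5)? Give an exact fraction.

2970/1183

s(1) = 11/(5 + 1) = 11/6.
s(2) = 11/(11/6 + 1) = 66/17.
s(3) = 11/(66/17 + 1) = 187/83.
s(4) = 11/(187/83 + 1) = 913/270.
s(5) = 11/(913/270 + 1) = 2970/1183.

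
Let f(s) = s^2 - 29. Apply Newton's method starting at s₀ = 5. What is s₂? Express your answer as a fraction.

727/135

f'(s) = 2s.
f(5) = -4, f'(5) = 10, so s₁ = 5 - (-4)/10 = 27/5.
f(27/5) = 4/25, f'(27/5) = 54/5, so s₂ = (27/5) - (4/25)/(54/5) = 727/135.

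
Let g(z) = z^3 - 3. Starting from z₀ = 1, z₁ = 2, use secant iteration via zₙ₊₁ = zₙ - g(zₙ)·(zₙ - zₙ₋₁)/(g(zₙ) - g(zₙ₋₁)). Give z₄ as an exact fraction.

g(1) = -2, g(2) = 5. z₂ = 2 - 5·(2 - 1)/(5 - (-2)) = 9/7.
g(2) = 5, g(9/7) = -300/343. z₃ = (9/7) - (-300/343)·((9/7) - 2)/((-300/343) - 5) = 561/403.
g(9/7) = -300/343, g(561/403) = -19794000/65450827. z₄ = (561/403) - (-19794000/65450827)·((561/403) - (9/7))/((-19794000/65450827) - (-300/343)) = 20671423/14273229.

20671423/14273229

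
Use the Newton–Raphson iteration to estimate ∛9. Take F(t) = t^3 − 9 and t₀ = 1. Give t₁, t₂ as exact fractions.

t₁ = 11/3, t₂ = 2905/1089

F'(t) = 3t^2.
F(1) = −8, F'(1) = 3, so t₁ = 1 − (−8)/3 = 11/3.
F(11/3) = 1088/27, F'(11/3) = 121/3, so t₂ = (11/3) − (1088/27)/(121/3) = 2905/1089.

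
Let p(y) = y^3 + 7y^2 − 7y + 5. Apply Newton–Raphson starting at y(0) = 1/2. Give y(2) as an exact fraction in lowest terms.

p'(y) = 3y^2 + 14y − 7.
p(1/2) = 27/8, p'(1/2) = 3/4, so y(1) = (1/2) − (27/8)/(3/4) = −4.
p(−4) = 81, p'(−4) = −15, so y(2) = (−4) − 81/(−15) = 7/5.

7/5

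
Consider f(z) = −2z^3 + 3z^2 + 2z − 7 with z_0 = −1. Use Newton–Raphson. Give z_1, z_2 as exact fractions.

z_1 = −7/5, z_2 = −1491/1135

f'(z) = −6z^2 + 6z + 2.
f(−1) = −4, f'(−1) = −10, so z_1 = (−1) − (−4)/(−10) = −7/5.
f(−7/5) = 196/125, f'(−7/5) = −454/25, so z_2 = (−7/5) − (196/125)/(−454/25) = −1491/1135.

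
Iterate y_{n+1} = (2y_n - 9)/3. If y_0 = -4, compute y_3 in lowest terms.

y_1 = (2·(-4) - 9)/3 = -17/3.
y_2 = (2·(-17/3) - 9)/3 = -61/9.
y_3 = (2·(-61/9) - 9)/3 = -203/27.

-203/27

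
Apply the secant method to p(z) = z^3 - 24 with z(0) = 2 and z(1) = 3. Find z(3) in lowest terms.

p(2) = -16, p(3) = 3. z(2) = 3 - 3·(3 - 2)/(3 - (-16)) = 54/19.
p(3) = 3, p(54/19) = -7152/6859. z(3) = (54/19) - (-7152/6859)·((54/19) - 3)/((-7152/6859) - 3) = 8882/3081.

8882/3081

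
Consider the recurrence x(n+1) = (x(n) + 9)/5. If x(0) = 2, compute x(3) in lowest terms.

x(1) = (2 + 9)/5 = 11/5.
x(2) = ((11/5) + 9)/5 = 56/25.
x(3) = ((56/25) + 9)/5 = 281/125.

281/125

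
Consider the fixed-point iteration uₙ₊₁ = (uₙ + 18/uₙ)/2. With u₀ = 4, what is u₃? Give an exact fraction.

665857/156944

u₁ = (4 + 18/4)/2 = 17/4.
u₂ = (17/4 + 18/(17/4))/2 = 577/136.
u₃ = (577/136 + 18/(577/136))/2 = 665857/156944.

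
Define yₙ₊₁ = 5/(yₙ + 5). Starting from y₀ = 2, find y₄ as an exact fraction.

47/55

y₁ = 5/(2 + 5) = 5/7.
y₂ = 5/(5/7 + 5) = 7/8.
y₃ = 5/(7/8 + 5) = 40/47.
y₄ = 5/(40/47 + 5) = 47/55.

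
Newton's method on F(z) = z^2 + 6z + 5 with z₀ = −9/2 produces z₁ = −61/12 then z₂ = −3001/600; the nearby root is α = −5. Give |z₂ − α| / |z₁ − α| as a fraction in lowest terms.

1/50

z₁ − α = −61/12 − (−5) = −61/12 + 5 = −1/12, so |z₁ − α| = 1/12.
z₂ − α = −3001/600 − (−5) = −3001/600 + 5 = −1/600, so |z₂ − α| = 1/600.
Ratio = (1/600) / (1/12) = 1/50.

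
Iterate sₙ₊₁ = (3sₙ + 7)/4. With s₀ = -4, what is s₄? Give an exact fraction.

s₁ = (3·(-4) + 7)/4 = -5/4.
s₂ = (3·(-5/4) + 7)/4 = 13/16.
s₃ = (3·(13/16) + 7)/4 = 151/64.
s₄ = (3·(151/64) + 7)/4 = 901/256.

901/256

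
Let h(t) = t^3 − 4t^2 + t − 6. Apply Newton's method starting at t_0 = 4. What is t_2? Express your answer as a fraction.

h'(t) = 3t^2 − 8t + 1.
h(4) = −2, h'(4) = 17, so t_1 = 4 − (−2)/17 = 70/17.
h(70/17) = 552/4913, h'(70/17) = 5469/289, so t_2 = (70/17) − (552/4913)/(5469/289) = 127426/30991.

127426/30991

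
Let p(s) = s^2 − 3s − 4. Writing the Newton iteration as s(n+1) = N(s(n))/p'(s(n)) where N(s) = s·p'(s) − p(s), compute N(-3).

13

p'(s) = 2s − 3.
N(s) = s·p'(s) − p(s) = s·(2s − 3) − (s^2 − 3s − 4) = s^2 + 4.
N(-3) = 13.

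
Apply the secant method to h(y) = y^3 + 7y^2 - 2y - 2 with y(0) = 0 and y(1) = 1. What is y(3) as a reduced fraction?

43/79

h(0) = -2, h(1) = 4. y(2) = 1 - 4·(1 - 0)/(4 - (-2)) = 1/3.
h(1) = 4, h(1/3) = -50/27. y(3) = (1/3) - (-50/27)·((1/3) - 1)/((-50/27) - 4) = 43/79.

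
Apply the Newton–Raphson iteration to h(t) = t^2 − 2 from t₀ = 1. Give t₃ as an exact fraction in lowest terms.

h'(t) = 2t.
h(1) = −1, h'(1) = 2, so t₁ = 1 − (−1)/2 = 3/2.
h(3/2) = 1/4, h'(3/2) = 3, so t₂ = (3/2) − (1/4)/3 = 17/12.
h(17/12) = 1/144, h'(17/12) = 17/6, so t₃ = (17/12) − (1/144)/(17/6) = 577/408.

577/408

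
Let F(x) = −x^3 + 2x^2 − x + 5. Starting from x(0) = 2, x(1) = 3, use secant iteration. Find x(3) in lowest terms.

2777/1159

F(2) = 3, F(3) = −7. x(2) = 3 − (−7)·(3 − 2)/((−7) − 3) = 23/10.
F(3) = −7, F(23/10) = 1113/1000. x(3) = (23/10) − (1113/1000)·((23/10) − 3)/((1113/1000) − (−7)) = 2777/1159.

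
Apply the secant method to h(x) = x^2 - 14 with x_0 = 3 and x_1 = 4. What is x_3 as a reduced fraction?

101/27

h(3) = -5, h(4) = 2. x_2 = 4 - 2·(4 - 3)/(2 - (-5)) = 26/7.
h(4) = 2, h(26/7) = -10/49. x_3 = (26/7) - (-10/49)·((26/7) - 4)/((-10/49) - 2) = 101/27.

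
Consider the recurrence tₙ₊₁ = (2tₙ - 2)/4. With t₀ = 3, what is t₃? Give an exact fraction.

t₁ = (2·3 - 2)/4 = 1.
t₂ = (2·1 - 2)/4 = 0.
t₃ = (2·0 - 2)/4 = -1/2.

-1/2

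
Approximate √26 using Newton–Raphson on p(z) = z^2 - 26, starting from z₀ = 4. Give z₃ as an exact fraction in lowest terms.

p'(z) = 2z.
p(4) = -10, p'(4) = 8, so z₁ = 4 - (-10)/8 = 21/4.
p(21/4) = 25/16, p'(21/4) = 21/2, so z₂ = (21/4) - (25/16)/(21/2) = 857/168.
p(857/168) = 625/28224, p'(857/168) = 857/84, so z₃ = (857/168) - (625/28224)/(857/84) = 1468273/287952.

1468273/287952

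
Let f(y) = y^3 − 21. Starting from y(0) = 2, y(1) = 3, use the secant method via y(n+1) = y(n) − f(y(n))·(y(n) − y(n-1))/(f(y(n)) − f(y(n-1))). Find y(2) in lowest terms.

51/19

f(2) = −13, f(3) = 6. y(2) = 3 − 6·(3 − 2)/(6 − (−13)) = 51/19.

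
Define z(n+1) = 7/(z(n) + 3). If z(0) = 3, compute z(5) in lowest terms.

3682/2397

z(1) = 7/(3 + 3) = 7/6.
z(2) = 7/(7/6 + 3) = 42/25.
z(3) = 7/(42/25 + 3) = 175/117.
z(4) = 7/(175/117 + 3) = 819/526.
z(5) = 7/(819/526 + 3) = 3682/2397.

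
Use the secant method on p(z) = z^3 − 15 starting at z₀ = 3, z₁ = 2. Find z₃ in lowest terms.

p(3) = 12, p(2) = −7. z₂ = 2 − (−7)·(2 − 3)/((−7) − 12) = 45/19.
p(2) = −7, p(45/19) = −11760/6859. z₃ = (45/19) − (−11760/6859)·((45/19) − 2)/((−11760/6859) − (−7)) = 12885/5179.

12885/5179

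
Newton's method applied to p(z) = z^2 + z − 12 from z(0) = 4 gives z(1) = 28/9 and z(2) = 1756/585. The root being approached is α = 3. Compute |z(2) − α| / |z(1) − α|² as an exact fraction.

9/65

z(1) − α = 28/9 − 3 = 1/9, so |z(1) − α| = 1/9.
z(2) − α = 1756/585 − 3 = 1/585, so |z(2) − α| = 1/585.
|z(1) − α|² = 1/81.
Ratio = (1/585) / (1/81) = 9/65.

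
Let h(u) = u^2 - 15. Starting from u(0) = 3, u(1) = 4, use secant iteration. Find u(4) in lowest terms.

h(3) = -6, h(4) = 1. u(2) = 4 - 1·(4 - 3)/(1 - (-6)) = 27/7.
h(4) = 1, h(27/7) = -6/49. u(3) = (27/7) - (-6/49)·((27/7) - 4)/((-6/49) - 1) = 213/55.
h(27/7) = -6/49, h(213/55) = -6/3025. u(4) = (213/55) - (-6/3025)·((213/55) - (27/7))/((-6/3025) - (-6/49)) = 1921/496.

1921/496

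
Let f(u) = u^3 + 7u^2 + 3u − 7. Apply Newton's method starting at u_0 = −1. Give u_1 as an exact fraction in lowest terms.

f'(u) = 3u^2 + 14u + 3.
f(−1) = −4, f'(−1) = −8, so u_1 = (−1) − (−4)/(−8) = −3/2.

−3/2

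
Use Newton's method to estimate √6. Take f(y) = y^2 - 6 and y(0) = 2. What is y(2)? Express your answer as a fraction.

49/20

f'(y) = 2y.
f(2) = -2, f'(2) = 4, so y(1) = 2 - (-2)/4 = 5/2.
f(5/2) = 1/4, f'(5/2) = 5, so y(2) = (5/2) - (1/4)/5 = 49/20.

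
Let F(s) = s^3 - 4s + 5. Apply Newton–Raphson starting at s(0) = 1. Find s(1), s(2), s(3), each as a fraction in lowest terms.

s(1) = 3, s(2) = 49/23, s(3) = 174463/117001

F'(s) = 3s^2 - 4.
F(1) = 2, F'(1) = -1, so s(1) = 1 - 2/(-1) = 3.
F(3) = 20, F'(3) = 23, so s(2) = 3 - 20/23 = 49/23.
F(49/23) = 74800/12167, F'(49/23) = 5087/529, so s(3) = (49/23) - (74800/12167)/(5087/529) = 174463/117001.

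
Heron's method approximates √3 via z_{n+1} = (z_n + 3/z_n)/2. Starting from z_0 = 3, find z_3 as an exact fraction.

z_1 = (3 + 3/3)/2 = 2.
z_2 = (2 + 3/2)/2 = 7/4.
z_3 = (7/4 + 3/(7/4))/2 = 97/56.

97/56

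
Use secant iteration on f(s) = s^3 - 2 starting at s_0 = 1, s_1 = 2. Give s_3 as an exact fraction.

75/62

f(1) = -1, f(2) = 6. s_2 = 2 - 6·(2 - 1)/(6 - (-1)) = 8/7.
f(2) = 6, f(8/7) = -174/343. s_3 = (8/7) - (-174/343)·((8/7) - 2)/((-174/343) - 6) = 75/62.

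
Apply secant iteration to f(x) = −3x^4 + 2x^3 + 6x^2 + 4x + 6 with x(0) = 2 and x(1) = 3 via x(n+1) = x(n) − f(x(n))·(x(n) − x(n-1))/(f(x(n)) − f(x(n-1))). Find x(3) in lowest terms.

18177258/8747005

f(2) = 6, f(3) = −117. x(2) = 3 − (−117)·(3 − 2)/((−117) − 6) = 84/41.
f(3) = −117, f(84/41) = 10519158/2825761. x(3) = (84/41) − (10519158/2825761)·((84/41) − 3)/((10519158/2825761) − (−117)) = 18177258/8747005.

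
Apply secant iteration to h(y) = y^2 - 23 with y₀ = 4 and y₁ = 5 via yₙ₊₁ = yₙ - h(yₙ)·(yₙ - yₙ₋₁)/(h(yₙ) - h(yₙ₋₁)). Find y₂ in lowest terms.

43/9

h(4) = -7, h(5) = 2. y₂ = 5 - 2·(5 - 4)/(2 - (-7)) = 43/9.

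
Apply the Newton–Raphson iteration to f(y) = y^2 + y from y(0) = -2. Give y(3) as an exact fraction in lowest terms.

f'(y) = 2y + 1.
f(-2) = 2, f'(-2) = -3, so y(1) = (-2) - 2/(-3) = -4/3.
f(-4/3) = 4/9, f'(-4/3) = -5/3, so y(2) = (-4/3) - (4/9)/(-5/3) = -16/15.
f(-16/15) = 16/225, f'(-16/15) = -17/15, so y(3) = (-16/15) - (16/225)/(-17/15) = -256/255.

-256/255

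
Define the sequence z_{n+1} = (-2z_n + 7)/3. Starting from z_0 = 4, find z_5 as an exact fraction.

z_1 = (-2·4 + 7)/3 = -1/3.
z_2 = (-2·(-1/3) + 7)/3 = 23/9.
z_3 = (-2·(23/9) + 7)/3 = 17/27.
z_4 = (-2·(17/27) + 7)/3 = 155/81.
z_5 = (-2·(155/81) + 7)/3 = 257/243.

257/243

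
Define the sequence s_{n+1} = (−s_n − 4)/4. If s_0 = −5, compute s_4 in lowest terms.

s_1 = (−(−5) − 4)/4 = 1/4.
s_2 = (−(1/4) − 4)/4 = −17/16.
s_3 = (−(−17/16) − 4)/4 = −47/64.
s_4 = (−(−47/64) − 4)/4 = −209/256.

−209/256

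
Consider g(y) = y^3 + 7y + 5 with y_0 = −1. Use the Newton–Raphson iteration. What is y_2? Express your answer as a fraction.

g'(y) = 3y^2 + 7.
g(−1) = −3, g'(−1) = 10, so y_1 = (−1) − (−3)/10 = −7/10.
g(−7/10) = −243/1000, g'(−7/10) = 847/100, so y_2 = (−7/10) − (−243/1000)/(847/100) = −2843/4235.

−2843/4235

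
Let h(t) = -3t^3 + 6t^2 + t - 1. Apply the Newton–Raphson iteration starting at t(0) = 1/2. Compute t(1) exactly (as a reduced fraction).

h'(t) = -9t^2 + 12t + 1.
h(1/2) = 5/8, h'(1/2) = 19/4, so t(1) = (1/2) - (5/8)/(19/4) = 7/19.

7/19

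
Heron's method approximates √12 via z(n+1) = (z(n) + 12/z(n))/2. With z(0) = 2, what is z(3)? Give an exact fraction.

z(1) = (2 + 12/2)/2 = 4.
z(2) = (4 + 12/4)/2 = 7/2.
z(3) = (7/2 + 12/(7/2))/2 = 97/28.

97/28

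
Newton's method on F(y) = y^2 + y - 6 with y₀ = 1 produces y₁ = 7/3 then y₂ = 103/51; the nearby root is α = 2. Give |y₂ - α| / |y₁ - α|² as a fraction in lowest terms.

3/17

y₁ - α = 7/3 - 2 = 1/3, so |y₁ - α| = 1/3.
y₂ - α = 103/51 - 2 = 1/51, so |y₂ - α| = 1/51.
|y₁ - α|² = 1/9.
Ratio = (1/51) / (1/9) = 3/17.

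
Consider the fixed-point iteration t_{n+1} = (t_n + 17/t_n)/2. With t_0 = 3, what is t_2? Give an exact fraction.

161/39

t_1 = (3 + 17/3)/2 = 13/3.
t_2 = (13/3 + 17/(13/3))/2 = 161/39.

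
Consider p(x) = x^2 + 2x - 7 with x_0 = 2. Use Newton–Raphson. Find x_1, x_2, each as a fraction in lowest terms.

p'(x) = 2x + 2.
p(2) = 1, p'(2) = 6, so x_1 = 2 - 1/6 = 11/6.
p(11/6) = 1/36, p'(11/6) = 17/3, so x_2 = (11/6) - (1/36)/(17/3) = 373/204.

x_1 = 11/6, x_2 = 373/204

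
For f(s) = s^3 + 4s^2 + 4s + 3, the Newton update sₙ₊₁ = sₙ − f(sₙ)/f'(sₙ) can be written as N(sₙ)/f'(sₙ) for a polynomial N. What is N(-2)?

−3

f'(s) = 3s^2 + 8s + 4.
N(s) = s·f'(s) − f(s) = s·(3s^2 + 8s + 4) − (s^3 + 4s^2 + 4s + 3) = 2s^3 + 4s^2 − 3.
N(-2) = −3.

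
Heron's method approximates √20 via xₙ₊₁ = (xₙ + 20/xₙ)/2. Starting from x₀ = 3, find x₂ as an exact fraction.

1561/348

x₁ = (3 + 20/3)/2 = 29/6.
x₂ = (29/6 + 20/(29/6))/2 = 1561/348.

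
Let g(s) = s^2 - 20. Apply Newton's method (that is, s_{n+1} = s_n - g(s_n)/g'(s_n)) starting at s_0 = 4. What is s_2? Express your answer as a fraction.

g'(s) = 2s.
g(4) = -4, g'(4) = 8, so s_1 = 4 - (-4)/8 = 9/2.
g(9/2) = 1/4, g'(9/2) = 9, so s_2 = (9/2) - (1/4)/9 = 161/36.

161/36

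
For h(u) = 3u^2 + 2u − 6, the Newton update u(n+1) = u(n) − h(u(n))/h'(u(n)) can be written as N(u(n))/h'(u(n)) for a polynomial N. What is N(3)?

33

h'(u) = 6u + 2.
N(u) = u·h'(u) − h(u) = u·(6u + 2) − (3u^2 + 2u − 6) = 3u^2 + 6.
N(3) = 33.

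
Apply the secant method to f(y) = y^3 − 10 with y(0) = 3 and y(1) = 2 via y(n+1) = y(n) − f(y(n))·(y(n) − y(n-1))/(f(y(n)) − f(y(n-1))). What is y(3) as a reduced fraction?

4925/2282

f(3) = 17, f(2) = −2. y(2) = 2 − (−2)·(2 − 3)/((−2) − 17) = 40/19.
f(2) = −2, f(40/19) = −4590/6859. y(3) = (40/19) − (−4590/6859)·((40/19) − 2)/((−4590/6859) − (−2)) = 4925/2282.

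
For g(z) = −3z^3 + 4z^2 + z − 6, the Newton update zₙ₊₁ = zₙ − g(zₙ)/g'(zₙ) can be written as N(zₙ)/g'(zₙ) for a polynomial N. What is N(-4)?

454

g'(z) = −9z^2 + 8z + 1.
N(z) = z·g'(z) − g(z) = z·(−9z^2 + 8z + 1) − (−3z^3 + 4z^2 + z − 6) = −6z^3 + 4z^2 + 6.
N(-4) = 454.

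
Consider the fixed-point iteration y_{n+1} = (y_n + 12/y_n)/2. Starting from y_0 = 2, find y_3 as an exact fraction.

97/28

y_1 = (2 + 12/2)/2 = 4.
y_2 = (4 + 12/4)/2 = 7/2.
y_3 = (7/2 + 12/(7/2))/2 = 97/28.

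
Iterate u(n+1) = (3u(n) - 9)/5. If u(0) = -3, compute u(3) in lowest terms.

u(1) = (3·(-3) - 9)/5 = -18/5.
u(2) = (3·(-18/5) - 9)/5 = -99/25.
u(3) = (3·(-99/25) - 9)/5 = -522/125.

-522/125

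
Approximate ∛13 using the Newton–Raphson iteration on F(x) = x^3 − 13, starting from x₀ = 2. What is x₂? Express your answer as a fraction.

35621/15138

F'(x) = 3x^2.
F(2) = −5, F'(2) = 12, so x₁ = 2 − (−5)/12 = 29/12.
F(29/12) = 1925/1728, F'(29/12) = 841/48, so x₂ = (29/12) − (1925/1728)/(841/48) = 35621/15138.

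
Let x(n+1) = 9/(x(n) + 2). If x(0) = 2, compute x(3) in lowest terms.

153/70

x(1) = 9/(2 + 2) = 9/4.
x(2) = 9/(9/4 + 2) = 36/17.
x(3) = 9/(36/17 + 2) = 153/70.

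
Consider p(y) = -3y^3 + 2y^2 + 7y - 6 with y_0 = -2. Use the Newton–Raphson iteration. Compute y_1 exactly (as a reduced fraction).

p'(y) = -9y^2 + 4y + 7.
p(-2) = 12, p'(-2) = -37, so y_1 = (-2) - 12/(-37) = -62/37.

-62/37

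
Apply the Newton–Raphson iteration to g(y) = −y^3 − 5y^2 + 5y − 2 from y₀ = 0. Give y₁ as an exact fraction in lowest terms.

2/5

g'(y) = −3y^2 − 10y + 5.
g(0) = −2, g'(0) = 5, so y₁ = 0 − (−2)/5 = 2/5.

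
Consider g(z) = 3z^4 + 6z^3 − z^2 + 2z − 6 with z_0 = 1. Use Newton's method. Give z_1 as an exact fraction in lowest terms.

g'(z) = 12z^3 + 18z^2 − 2z + 2.
g(1) = 4, g'(1) = 30, so z_1 = 1 − 4/30 = 13/15.

13/15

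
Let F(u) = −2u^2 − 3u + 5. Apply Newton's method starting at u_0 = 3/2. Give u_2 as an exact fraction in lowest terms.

1171/1170

F'(u) = −4u − 3.
F(3/2) = −4, F'(3/2) = −9, so u_1 = (3/2) − (−4)/(−9) = 19/18.
F(19/18) = −32/81, F'(19/18) = −65/9, so u_2 = (19/18) − (−32/81)/(−65/9) = 1171/1170.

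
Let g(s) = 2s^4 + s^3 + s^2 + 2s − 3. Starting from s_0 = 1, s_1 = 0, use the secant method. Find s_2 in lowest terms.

g(1) = 3, g(0) = −3. s_2 = 0 − (−3)·(0 − 1)/((−3) − 3) = 1/2.

1/2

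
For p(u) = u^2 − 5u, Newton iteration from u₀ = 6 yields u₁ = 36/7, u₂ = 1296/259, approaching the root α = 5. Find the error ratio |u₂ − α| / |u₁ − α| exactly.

u₁ − α = 36/7 − 5 = 1/7, so |u₁ − α| = 1/7.
u₂ − α = 1296/259 − 5 = 1/259, so |u₂ − α| = 1/259.
Ratio = (1/259) / (1/7) = 1/37.

1/37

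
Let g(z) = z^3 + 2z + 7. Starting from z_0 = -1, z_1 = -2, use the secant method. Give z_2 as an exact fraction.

g(-1) = 4, g(-2) = -5. z_2 = (-2) - (-5)·((-2) - (-1))/((-5) - 4) = -13/9.

-13/9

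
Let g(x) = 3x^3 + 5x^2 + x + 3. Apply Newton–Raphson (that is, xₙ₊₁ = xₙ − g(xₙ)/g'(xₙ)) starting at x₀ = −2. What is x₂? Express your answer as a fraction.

−27950/15589

g'(x) = 9x^2 + 10x + 1.
g(−2) = −3, g'(−2) = 17, so x₁ = (−2) − (−3)/17 = −31/17.
g(−31/17) = −1908/4913, g'(−31/17) = 3668/289, so x₂ = (−31/17) − (−1908/4913)/(3668/289) = −27950/15589.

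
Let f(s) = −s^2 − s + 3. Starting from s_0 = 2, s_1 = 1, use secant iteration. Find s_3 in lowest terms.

17/13

f(2) = −3, f(1) = 1. s_2 = 1 − 1·(1 − 2)/(1 − (−3)) = 5/4.
f(1) = 1, f(5/4) = 3/16. s_3 = (5/4) − (3/16)·((5/4) − 1)/((3/16) − 1) = 17/13.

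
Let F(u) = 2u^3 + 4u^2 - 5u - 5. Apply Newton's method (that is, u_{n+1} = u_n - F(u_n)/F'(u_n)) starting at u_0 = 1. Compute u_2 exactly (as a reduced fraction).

F'(u) = 6u^2 + 8u - 5.
F(1) = -4, F'(1) = 9, so u_1 = 1 - (-4)/9 = 13/9.
F(13/9) = 1568/729, F'(13/9) = 515/27, so u_2 = (13/9) - (1568/729)/(515/27) = 18517/13905.

18517/13905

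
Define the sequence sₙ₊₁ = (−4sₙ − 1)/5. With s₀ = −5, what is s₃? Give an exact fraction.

299/125

s₁ = (−4·(−5) − 1)/5 = 19/5.
s₂ = (−4·(19/5) − 1)/5 = −81/25.
s₃ = (−4·(−81/25) − 1)/5 = 299/125.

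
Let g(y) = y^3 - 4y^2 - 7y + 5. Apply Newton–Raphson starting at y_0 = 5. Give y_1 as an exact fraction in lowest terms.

g'(y) = 3y^2 - 8y - 7.
g(5) = -5, g'(5) = 28, so y_1 = 5 - (-5)/28 = 145/28.

145/28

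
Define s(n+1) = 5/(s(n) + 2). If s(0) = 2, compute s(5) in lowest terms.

s(1) = 5/(2 + 2) = 5/4.
s(2) = 5/(5/4 + 2) = 20/13.
s(3) = 5/(20/13 + 2) = 65/46.
s(4) = 5/(65/46 + 2) = 230/157.
s(5) = 5/(230/157 + 2) = 785/544.

785/544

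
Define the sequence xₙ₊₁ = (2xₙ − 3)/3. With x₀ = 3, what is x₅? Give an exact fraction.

x₁ = (2·3 − 3)/3 = 1.
x₂ = (2·1 − 3)/3 = −1/3.
x₃ = (2·(−1/3) − 3)/3 = −11/9.
x₄ = (2·(−11/9) − 3)/3 = −49/27.
x₅ = (2·(−49/27) − 3)/3 = −179/81.

−179/81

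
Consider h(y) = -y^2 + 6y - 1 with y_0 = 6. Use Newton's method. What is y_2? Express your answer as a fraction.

1189/204

h'(y) = -2y + 6.
h(6) = -1, h'(6) = -6, so y_1 = 6 - (-1)/(-6) = 35/6.
h(35/6) = -1/36, h'(35/6) = -17/3, so y_2 = (35/6) - (-1/36)/(-17/3) = 1189/204.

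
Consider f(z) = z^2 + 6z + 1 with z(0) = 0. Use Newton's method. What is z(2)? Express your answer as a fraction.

−35/204

f'(z) = 2z + 6.
f(0) = 1, f'(0) = 6, so z(1) = 0 − 1/6 = −1/6.
f(−1/6) = 1/36, f'(−1/6) = 17/3, so z(2) = (−1/6) − (1/36)/(17/3) = −35/204.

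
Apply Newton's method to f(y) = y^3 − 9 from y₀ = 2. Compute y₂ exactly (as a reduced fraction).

23401/11250

f'(y) = 3y^2.
f(2) = −1, f'(2) = 12, so y₁ = 2 − (−1)/12 = 25/12.
f(25/12) = 73/1728, f'(25/12) = 625/48, so y₂ = (25/12) − (73/1728)/(625/48) = 23401/11250.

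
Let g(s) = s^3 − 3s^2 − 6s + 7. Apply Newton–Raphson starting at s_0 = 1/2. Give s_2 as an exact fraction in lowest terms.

3539/3982

g'(s) = 3s^2 − 6s − 6.
g(1/2) = 27/8, g'(1/2) = −33/4, so s_1 = (1/2) − (27/8)/(−33/4) = 10/11.
g(10/11) = −243/1331, g'(10/11) = −1086/121, so s_2 = (10/11) − (−243/1331)/(−1086/121) = 3539/3982.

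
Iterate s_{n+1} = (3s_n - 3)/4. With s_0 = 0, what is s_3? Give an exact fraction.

-111/64

s_1 = (3·0 - 3)/4 = -3/4.
s_2 = (3·(-3/4) - 3)/4 = -21/16.
s_3 = (3·(-21/16) - 3)/4 = -111/64.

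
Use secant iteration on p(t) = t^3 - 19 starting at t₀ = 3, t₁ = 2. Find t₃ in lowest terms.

p(3) = 8, p(2) = -11. t₂ = 2 - (-11)·(2 - 3)/((-11) - 8) = 49/19.
p(2) = -11, p(49/19) = -12672/6859. t₃ = (49/19) - (-12672/6859)·((49/19) - 2)/((-12672/6859) - (-11)) = 15385/5707.

15385/5707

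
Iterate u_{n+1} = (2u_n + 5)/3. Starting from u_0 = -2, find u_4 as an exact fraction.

u_1 = (2·(-2) + 5)/3 = 1/3.
u_2 = (2·(1/3) + 5)/3 = 17/9.
u_3 = (2·(17/9) + 5)/3 = 79/27.
u_4 = (2·(79/27) + 5)/3 = 293/81.

293/81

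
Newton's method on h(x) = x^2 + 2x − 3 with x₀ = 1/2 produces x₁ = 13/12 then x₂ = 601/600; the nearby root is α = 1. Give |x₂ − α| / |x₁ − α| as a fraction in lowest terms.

1/50

x₁ − α = 13/12 − 1 = 1/12, so |x₁ − α| = 1/12.
x₂ − α = 601/600 − 1 = 1/600, so |x₂ − α| = 1/600.
Ratio = (1/600) / (1/12) = 1/50.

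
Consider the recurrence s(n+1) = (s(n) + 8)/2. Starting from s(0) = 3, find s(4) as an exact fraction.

s(1) = (3 + 8)/2 = 11/2.
s(2) = ((11/2) + 8)/2 = 27/4.
s(3) = ((27/4) + 8)/2 = 59/8.
s(4) = ((59/8) + 8)/2 = 123/16.

123/16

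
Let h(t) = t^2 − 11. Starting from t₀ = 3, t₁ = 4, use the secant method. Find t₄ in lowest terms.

3907/1178

h(3) = −2, h(4) = 5. t₂ = 4 − 5·(4 − 3)/(5 − (−2)) = 23/7.
h(4) = 5, h(23/7) = −10/49. t₃ = (23/7) − (−10/49)·((23/7) − 4)/((−10/49) − 5) = 169/51.
h(23/7) = −10/49, h(169/51) = −50/2601. t₄ = (169/51) − (−50/2601)·((169/51) − (23/7))/((−50/2601) − (−10/49)) = 3907/1178.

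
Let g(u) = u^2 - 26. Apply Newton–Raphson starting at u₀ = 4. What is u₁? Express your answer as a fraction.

g'(u) = 2u.
g(4) = -10, g'(4) = 8, so u₁ = 4 - (-10)/8 = 21/4.

21/4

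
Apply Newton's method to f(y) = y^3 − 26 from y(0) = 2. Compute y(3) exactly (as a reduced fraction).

f'(y) = 3y^2.
f(2) = −18, f'(2) = 12, so y(1) = 2 − (−18)/12 = 7/2.
f(7/2) = 135/8, f'(7/2) = 147/4, so y(2) = (7/2) − (135/8)/(147/4) = 149/49.
f(149/49) = 249075/117649, f'(149/49) = 66603/2401, so y(3) = (149/49) − (249075/117649)/(66603/2401) = 3224924/1087849.

3224924/1087849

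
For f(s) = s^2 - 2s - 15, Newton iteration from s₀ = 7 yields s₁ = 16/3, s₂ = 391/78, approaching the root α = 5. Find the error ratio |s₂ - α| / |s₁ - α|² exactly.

3/26

s₁ - α = 16/3 - 5 = 1/3, so |s₁ - α| = 1/3.
s₂ - α = 391/78 - 5 = 1/78, so |s₂ - α| = 1/78.
|s₁ - α|² = 1/9.
Ratio = (1/78) / (1/9) = 3/26.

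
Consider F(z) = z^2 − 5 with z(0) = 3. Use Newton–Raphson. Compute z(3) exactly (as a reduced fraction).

F'(z) = 2z.
F(3) = 4, F'(3) = 6, so z(1) = 3 − 4/6 = 7/3.
F(7/3) = 4/9, F'(7/3) = 14/3, so z(2) = (7/3) − (4/9)/(14/3) = 47/21.
F(47/21) = 4/441, F'(47/21) = 94/21, so z(3) = (47/21) − (4/441)/(94/21) = 2207/987.

2207/987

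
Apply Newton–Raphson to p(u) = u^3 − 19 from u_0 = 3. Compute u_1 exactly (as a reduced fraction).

p'(u) = 3u^2.
p(3) = 8, p'(3) = 27, so u_1 = 3 − 8/27 = 73/27.

73/27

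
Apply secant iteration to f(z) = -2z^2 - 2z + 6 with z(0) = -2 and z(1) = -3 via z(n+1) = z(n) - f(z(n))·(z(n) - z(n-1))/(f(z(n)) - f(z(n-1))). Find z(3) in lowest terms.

f(-2) = 2, f(-3) = -6. z(2) = (-3) - (-6)·((-3) - (-2))/((-6) - 2) = -9/4.
f(-3) = -6, f(-9/4) = 3/8. z(3) = (-9/4) - (3/8)·((-9/4) - (-3))/((3/8) - (-6)) = -39/17.

-39/17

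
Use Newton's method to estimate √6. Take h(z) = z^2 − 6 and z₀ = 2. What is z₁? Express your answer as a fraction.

5/2

h'(z) = 2z.
h(2) = −2, h'(2) = 4, so z₁ = 2 − (−2)/4 = 5/2.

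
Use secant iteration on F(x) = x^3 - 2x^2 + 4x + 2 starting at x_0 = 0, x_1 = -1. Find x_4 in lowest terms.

-8456137/20895522

F(0) = 2, F(-1) = -5. x_2 = (-1) - (-5)·((-1) - 0)/((-5) - 2) = -2/7.
F(-1) = -5, F(-2/7) = 230/343. x_3 = (-2/7) - (230/343)·((-2/7) - (-1))/((230/343) - (-5)) = -144/389.
F(-2/7) = 230/343, F(-144/389) = 11448250/58863869. x_4 = (-144/389) - (11448250/58863869)·((-144/389) - (-2/7))/((11448250/58863869) - (230/343)) = -8456137/20895522.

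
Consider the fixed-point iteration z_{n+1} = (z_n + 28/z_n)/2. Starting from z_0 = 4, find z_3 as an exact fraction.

108497/20504

z_1 = (4 + 28/4)/2 = 11/2.
z_2 = (11/2 + 28/(11/2))/2 = 233/44.
z_3 = (233/44 + 28/(233/44))/2 = 108497/20504.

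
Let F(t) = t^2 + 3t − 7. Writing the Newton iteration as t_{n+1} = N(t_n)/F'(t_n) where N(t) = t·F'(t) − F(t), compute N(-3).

F'(t) = 2t + 3.
N(t) = t·F'(t) − F(t) = t·(2t + 3) − (t^2 + 3t − 7) = t^2 + 7.
N(-3) = 16.

16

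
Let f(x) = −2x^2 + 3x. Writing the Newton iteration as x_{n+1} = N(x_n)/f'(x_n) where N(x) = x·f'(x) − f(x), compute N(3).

−18

f'(x) = −4x + 3.
N(x) = x·f'(x) − f(x) = x·(−4x + 3) − (−2x^2 + 3x) = −2x^2.
N(3) = −18.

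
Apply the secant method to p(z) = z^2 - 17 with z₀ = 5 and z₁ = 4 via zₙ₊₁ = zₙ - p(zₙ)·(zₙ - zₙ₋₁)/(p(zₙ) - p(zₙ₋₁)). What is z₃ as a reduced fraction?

p(5) = 8, p(4) = -1. z₂ = 4 - (-1)·(4 - 5)/((-1) - 8) = 37/9.
p(4) = -1, p(37/9) = -8/81. z₃ = (37/9) - (-8/81)·((37/9) - 4)/((-8/81) - (-1)) = 301/73.

301/73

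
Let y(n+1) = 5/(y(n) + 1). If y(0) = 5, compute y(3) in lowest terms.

55/41

y(1) = 5/(5 + 1) = 5/6.
y(2) = 5/(5/6 + 1) = 30/11.
y(3) = 5/(30/11 + 1) = 55/41.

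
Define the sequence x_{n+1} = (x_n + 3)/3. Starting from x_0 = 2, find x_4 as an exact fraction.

122/81

x_1 = (2 + 3)/3 = 5/3.
x_2 = ((5/3) + 3)/3 = 14/9.
x_3 = ((14/9) + 3)/3 = 41/27.
x_4 = ((41/27) + 3)/3 = 122/81.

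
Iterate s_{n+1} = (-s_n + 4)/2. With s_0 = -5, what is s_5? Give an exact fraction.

s_1 = (-(-5) + 4)/2 = 9/2.
s_2 = (-(9/2) + 4)/2 = -1/4.
s_3 = (-(-1/4) + 4)/2 = 17/8.
s_4 = (-(17/8) + 4)/2 = 15/16.
s_5 = (-(15/16) + 4)/2 = 49/32.

49/32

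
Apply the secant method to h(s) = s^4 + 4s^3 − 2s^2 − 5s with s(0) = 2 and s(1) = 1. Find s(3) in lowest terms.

h(2) = 30, h(1) = −2. s(2) = 1 − (−2)·(1 − 2)/((−2) − 30) = 17/16.
h(1) = −2, h(17/16) = −98175/65536. s(3) = (17/16) − (−98175/65536)·((17/16) − 1)/((−98175/65536) − (−2)) = 41089/32897.

41089/32897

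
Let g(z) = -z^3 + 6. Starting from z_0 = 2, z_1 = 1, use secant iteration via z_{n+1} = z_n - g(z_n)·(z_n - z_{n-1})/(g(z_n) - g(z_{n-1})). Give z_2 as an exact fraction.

12/7

g(2) = -2, g(1) = 5. z_2 = 1 - 5·(1 - 2)/(5 - (-2)) = 12/7.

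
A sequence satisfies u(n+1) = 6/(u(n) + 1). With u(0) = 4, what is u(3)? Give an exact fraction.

66/41

u(1) = 6/(4 + 1) = 6/5.
u(2) = 6/(6/5 + 1) = 30/11.
u(3) = 6/(30/11 + 1) = 66/41.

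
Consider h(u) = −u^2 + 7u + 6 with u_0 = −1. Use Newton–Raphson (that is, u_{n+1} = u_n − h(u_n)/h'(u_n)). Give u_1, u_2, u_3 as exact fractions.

h'(u) = −2u + 7.
h(−1) = −2, h'(−1) = 9, so u_1 = (−1) − (−2)/9 = −7/9.
h(−7/9) = −4/81, h'(−7/9) = 77/9, so u_2 = (−7/9) − (−4/81)/(77/9) = −535/693.
h(−535/693) = −16/480249, h'(−535/693) = 5921/693, so u_3 = (−535/693) − (−16/480249)/(5921/693) = −3167719/4103253.

u_1 = −7/9, u_2 = −535/693, u_3 = −3167719/4103253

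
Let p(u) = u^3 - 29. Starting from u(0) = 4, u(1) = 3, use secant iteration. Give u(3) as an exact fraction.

p(4) = 35, p(3) = -2. u(2) = 3 - (-2)·(3 - 4)/((-2) - 35) = 113/37.
p(3) = -2, p(113/37) = -26040/50653. u(3) = (113/37) - (-26040/50653)·((113/37) - 3)/((-26040/50653) - (-2)) = 115637/37633.

115637/37633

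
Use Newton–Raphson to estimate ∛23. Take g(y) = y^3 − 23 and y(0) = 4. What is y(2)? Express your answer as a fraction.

4714759/1641672

g'(y) = 3y^2.
g(4) = 41, g'(4) = 48, so y(1) = 4 − 41/48 = 151/48.
g(151/48) = 899335/110592, g'(151/48) = 22801/768, so y(2) = (151/48) − (899335/110592)/(22801/768) = 4714759/1641672.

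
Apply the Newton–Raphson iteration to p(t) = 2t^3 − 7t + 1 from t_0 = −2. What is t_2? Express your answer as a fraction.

p'(t) = 6t^2 − 7.
p(−2) = −1, p'(−2) = 17, so t_1 = (−2) − (−1)/17 = −33/17.
p(−33/17) = −202/4913, p'(−33/17) = 4511/289, so t_2 = (−33/17) − (−202/4913)/(4511/289) = −148661/76687.

−148661/76687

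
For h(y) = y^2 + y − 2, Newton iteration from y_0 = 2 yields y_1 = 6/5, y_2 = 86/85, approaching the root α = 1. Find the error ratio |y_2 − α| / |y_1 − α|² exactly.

y_1 − α = 6/5 − 1 = 1/5, so |y_1 − α| = 1/5.
y_2 − α = 86/85 − 1 = 1/85, so |y_2 − α| = 1/85.
|y_1 − α|² = 1/25.
Ratio = (1/85) / (1/25) = 5/17.

5/17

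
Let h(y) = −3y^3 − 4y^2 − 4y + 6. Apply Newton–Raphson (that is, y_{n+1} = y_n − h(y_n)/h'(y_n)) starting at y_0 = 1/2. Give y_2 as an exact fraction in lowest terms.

h'(y) = −9y^2 − 8y − 4.
h(1/2) = 21/8, h'(1/2) = −41/4, so y_1 = (1/2) − (21/8)/(−41/4) = 31/41.
h(31/41) = −41895/68921, h'(31/41) = −25541/1681, so y_2 = (31/41) − (−41895/68921)/(−25541/1681) = 749876/1047181.

749876/1047181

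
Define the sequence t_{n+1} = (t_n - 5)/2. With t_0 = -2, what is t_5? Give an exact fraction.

-157/32

t_1 = ((-2) - 5)/2 = -7/2.
t_2 = ((-7/2) - 5)/2 = -17/4.
t_3 = ((-17/4) - 5)/2 = -37/8.
t_4 = ((-37/8) - 5)/2 = -77/16.
t_5 = ((-77/16) - 5)/2 = -157/32.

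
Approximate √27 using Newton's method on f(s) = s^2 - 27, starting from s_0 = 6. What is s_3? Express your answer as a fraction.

f'(s) = 2s.
f(6) = 9, f'(6) = 12, so s_1 = 6 - 9/12 = 21/4.
f(21/4) = 9/16, f'(21/4) = 21/2, so s_2 = (21/4) - (9/16)/(21/2) = 291/56.
f(291/56) = 9/3136, f'(291/56) = 291/28, so s_3 = (291/56) - (9/3136)/(291/28) = 56451/10864.

56451/10864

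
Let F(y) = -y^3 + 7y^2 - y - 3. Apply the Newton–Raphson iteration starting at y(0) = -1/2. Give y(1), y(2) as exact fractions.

y(1) = -4/7, y(2) = -647/1141

F'(y) = -3y^2 + 14y - 1.
F(-1/2) = -5/8, F'(-1/2) = -35/4, so y(1) = (-1/2) - (-5/8)/(-35/4) = -4/7.
F(-4/7) = 15/343, F'(-4/7) = -489/49, so y(2) = (-4/7) - (15/343)/(-489/49) = -647/1141.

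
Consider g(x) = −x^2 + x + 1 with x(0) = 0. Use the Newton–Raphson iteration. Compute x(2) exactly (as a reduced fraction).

−2/3

g'(x) = −2x + 1.
g(0) = 1, g'(0) = 1, so x(1) = 0 − 1/1 = −1.
g(−1) = −1, g'(−1) = 3, so x(2) = (−1) − (−1)/3 = −2/3.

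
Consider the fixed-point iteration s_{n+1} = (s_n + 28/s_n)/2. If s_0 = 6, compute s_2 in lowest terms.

s_1 = (6 + 28/6)/2 = 16/3.
s_2 = (16/3 + 28/(16/3))/2 = 127/24.

127/24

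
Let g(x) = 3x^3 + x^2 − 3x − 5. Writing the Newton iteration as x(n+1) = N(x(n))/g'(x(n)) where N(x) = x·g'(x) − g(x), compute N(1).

12

g'(x) = 9x^2 + 2x − 3.
N(x) = x·g'(x) − g(x) = x·(9x^2 + 2x − 3) − (3x^3 + x^2 − 3x − 5) = 6x^3 + x^2 + 5.
N(1) = 12.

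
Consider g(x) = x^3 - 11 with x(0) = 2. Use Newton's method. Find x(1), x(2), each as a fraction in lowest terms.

x(1) = 9/4, x(2) = 1081/486

g'(x) = 3x^2.
g(2) = -3, g'(2) = 12, so x(1) = 2 - (-3)/12 = 9/4.
g(9/4) = 25/64, g'(9/4) = 243/16, so x(2) = (9/4) - (25/64)/(243/16) = 1081/486.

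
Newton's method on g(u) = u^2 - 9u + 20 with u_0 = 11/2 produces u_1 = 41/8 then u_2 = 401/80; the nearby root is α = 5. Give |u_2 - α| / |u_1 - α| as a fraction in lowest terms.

1/10

u_1 - α = 41/8 - 5 = 1/8, so |u_1 - α| = 1/8.
u_2 - α = 401/80 - 5 = 1/80, so |u_2 - α| = 1/80.
Ratio = (1/80) / (1/8) = 1/10.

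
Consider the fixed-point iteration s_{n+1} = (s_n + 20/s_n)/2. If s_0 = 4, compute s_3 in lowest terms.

s_1 = (4 + 20/4)/2 = 9/2.
s_2 = (9/2 + 20/(9/2))/2 = 161/36.
s_3 = (161/36 + 20/(161/36))/2 = 51841/11592.

51841/11592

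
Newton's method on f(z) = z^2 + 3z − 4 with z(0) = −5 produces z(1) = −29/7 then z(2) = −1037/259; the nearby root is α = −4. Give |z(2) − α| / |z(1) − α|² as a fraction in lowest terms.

7/37

z(1) − α = −29/7 − (−4) = −29/7 + 4 = −1/7, so |z(1) − α| = 1/7.
z(2) − α = −1037/259 − (−4) = −1037/259 + 4 = −1/259, so |z(2) − α| = 1/259.
|z(1) − α|² = 1/49.
Ratio = (1/259) / (1/49) = 7/37.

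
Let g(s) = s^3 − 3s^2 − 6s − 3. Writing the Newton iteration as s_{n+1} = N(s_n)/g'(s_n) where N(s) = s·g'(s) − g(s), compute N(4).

83

g'(s) = 3s^2 − 6s − 6.
N(s) = s·g'(s) − g(s) = s·(3s^2 − 6s − 6) − (s^3 − 3s^2 − 6s − 3) = 2s^3 − 3s^2 + 3.
N(4) = 83.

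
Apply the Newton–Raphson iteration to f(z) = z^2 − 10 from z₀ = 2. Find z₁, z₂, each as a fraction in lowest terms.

z₁ = 7/2, z₂ = 89/28

f'(z) = 2z.
f(2) = −6, f'(2) = 4, so z₁ = 2 − (−6)/4 = 7/2.
f(7/2) = 9/4, f'(7/2) = 7, so z₂ = (7/2) − (9/4)/7 = 89/28.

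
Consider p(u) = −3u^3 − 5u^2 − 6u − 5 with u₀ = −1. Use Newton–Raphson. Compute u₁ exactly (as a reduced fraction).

p'(u) = −9u^2 − 10u − 6.
p(−1) = −1, p'(−1) = −5, so u₁ = (−1) − (−1)/(−5) = −6/5.

−6/5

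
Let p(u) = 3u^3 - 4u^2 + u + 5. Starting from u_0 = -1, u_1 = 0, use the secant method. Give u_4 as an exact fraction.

-21127040/27455793

p(-1) = -3, p(0) = 5. u_2 = 0 - 5·(0 - (-1))/(5 - (-3)) = -5/8.
p(0) = 5, p(-5/8) = 1065/512. u_3 = (-5/8) - (1065/512)·((-5/8) - 0)/((1065/512) - 5) = -320/299.
p(-5/8) = 1065/512, p(-320/299) = -115728225/26730899. u_4 = (-320/299) - (-115728225/26730899)·((-320/299) - (-5/8))/((-115728225/26730899) - (1065/512)) = -21127040/27455793.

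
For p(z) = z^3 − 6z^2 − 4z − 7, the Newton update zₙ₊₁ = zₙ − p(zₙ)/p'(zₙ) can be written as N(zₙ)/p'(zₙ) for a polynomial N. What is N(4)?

p'(z) = 3z^2 − 12z − 4.
N(z) = z·p'(z) − p(z) = z·(3z^2 − 12z − 4) − (z^3 − 6z^2 − 4z − 7) = 2z^3 − 6z^2 + 7.
N(4) = 39.

39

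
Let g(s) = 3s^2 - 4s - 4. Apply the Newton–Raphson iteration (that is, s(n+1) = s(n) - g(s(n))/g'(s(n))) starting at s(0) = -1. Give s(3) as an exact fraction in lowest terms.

g'(s) = 6s - 4.
g(-1) = 3, g'(-1) = -10, so s(1) = (-1) - 3/(-10) = -7/10.
g(-7/10) = 27/100, g'(-7/10) = -41/5, so s(2) = (-7/10) - (27/100)/(-41/5) = -547/820.
g(-547/820) = 2187/672400, g'(-547/820) = -3281/410, so s(3) = (-547/820) - (2187/672400)/(-3281/410) = -3587227/5380840.

-3587227/5380840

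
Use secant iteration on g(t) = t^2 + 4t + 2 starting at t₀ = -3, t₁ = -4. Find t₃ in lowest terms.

-17/5

g(-3) = -1, g(-4) = 2. t₂ = (-4) - 2·((-4) - (-3))/(2 - (-1)) = -10/3.
g(-4) = 2, g(-10/3) = -2/9. t₃ = (-10/3) - (-2/9)·((-10/3) - (-4))/((-2/9) - 2) = -17/5.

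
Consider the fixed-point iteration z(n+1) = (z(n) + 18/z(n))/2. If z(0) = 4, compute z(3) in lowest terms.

665857/156944

z(1) = (4 + 18/4)/2 = 17/4.
z(2) = (17/4 + 18/(17/4))/2 = 577/136.
z(3) = (577/136 + 18/(577/136))/2 = 665857/156944.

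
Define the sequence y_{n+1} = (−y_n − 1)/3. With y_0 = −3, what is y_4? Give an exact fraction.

y_1 = (−(−3) − 1)/3 = 2/3.
y_2 = (−(2/3) − 1)/3 = −5/9.
y_3 = (−(−5/9) − 1)/3 = −4/27.
y_4 = (−(−4/27) − 1)/3 = −23/81.

−23/81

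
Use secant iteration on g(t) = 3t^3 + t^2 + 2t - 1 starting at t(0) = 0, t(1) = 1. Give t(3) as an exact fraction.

7/27

g(0) = -1, g(1) = 5. t(2) = 1 - 5·(1 - 0)/(5 - (-1)) = 1/6.
g(1) = 5, g(1/6) = -5/8. t(3) = (1/6) - (-5/8)·((1/6) - 1)/((-5/8) - 5) = 7/27.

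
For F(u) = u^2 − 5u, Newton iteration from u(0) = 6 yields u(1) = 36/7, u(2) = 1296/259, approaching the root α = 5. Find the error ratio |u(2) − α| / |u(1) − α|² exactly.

7/37

u(1) − α = 36/7 − 5 = 1/7, so |u(1) − α| = 1/7.
u(2) − α = 1296/259 − 5 = 1/259, so |u(2) − α| = 1/259.
|u(1) − α|² = 1/49.
Ratio = (1/259) / (1/49) = 7/37.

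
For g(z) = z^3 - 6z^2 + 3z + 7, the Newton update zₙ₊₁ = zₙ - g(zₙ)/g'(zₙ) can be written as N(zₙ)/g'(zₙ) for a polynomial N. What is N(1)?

-11

g'(z) = 3z^2 - 12z + 3.
N(z) = z·g'(z) - g(z) = z·(3z^2 - 12z + 3) - (z^3 - 6z^2 + 3z + 7) = 2z^3 - 6z^2 - 7.
N(1) = -11.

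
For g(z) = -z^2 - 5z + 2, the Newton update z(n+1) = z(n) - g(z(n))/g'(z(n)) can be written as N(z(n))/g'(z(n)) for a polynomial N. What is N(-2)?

g'(z) = -2z - 5.
N(z) = z·g'(z) - g(z) = z·(-2z - 5) - (-z^2 - 5z + 2) = -z^2 - 2.
N(-2) = -6.

-6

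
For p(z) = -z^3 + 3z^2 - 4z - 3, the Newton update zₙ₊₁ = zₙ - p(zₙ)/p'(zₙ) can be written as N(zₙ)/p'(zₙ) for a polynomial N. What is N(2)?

p'(z) = -3z^2 + 6z - 4.
N(z) = z·p'(z) - p(z) = z·(-3z^2 + 6z - 4) - (-z^3 + 3z^2 - 4z - 3) = -2z^3 + 3z^2 + 3.
N(2) = -1.

-1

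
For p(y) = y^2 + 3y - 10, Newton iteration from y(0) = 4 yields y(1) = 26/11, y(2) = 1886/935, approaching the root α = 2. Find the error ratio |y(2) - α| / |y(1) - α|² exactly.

y(1) - α = 26/11 - 2 = 4/11, so |y(1) - α| = 4/11.
y(2) - α = 1886/935 - 2 = 16/935, so |y(2) - α| = 16/935.
|y(1) - α|² = 16/121.
Ratio = (16/935) / (16/121) = 11/85.

11/85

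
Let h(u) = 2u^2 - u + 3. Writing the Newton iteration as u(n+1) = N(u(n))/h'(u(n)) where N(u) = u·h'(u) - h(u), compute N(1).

h'(u) = 4u - 1.
N(u) = u·h'(u) - h(u) = u·(4u - 1) - (2u^2 - u + 3) = 2u^2 - 3.
N(1) = -1.

-1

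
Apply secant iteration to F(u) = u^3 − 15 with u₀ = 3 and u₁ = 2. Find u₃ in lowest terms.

F(3) = 12, F(2) = −7. u₂ = 2 − (−7)·(2 − 3)/((−7) − 12) = 45/19.
F(2) = −7, F(45/19) = −11760/6859. u₃ = (45/19) − (−11760/6859)·((45/19) − 2)/((−11760/6859) − (−7)) = 12885/5179.

12885/5179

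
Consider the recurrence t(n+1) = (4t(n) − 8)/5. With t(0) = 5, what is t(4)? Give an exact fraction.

−1672/625

t(1) = (4·5 − 8)/5 = 12/5.
t(2) = (4·(12/5) − 8)/5 = 8/25.
t(3) = (4·(8/25) − 8)/5 = −168/125.
t(4) = (4·(−168/125) − 8)/5 = −1672/625.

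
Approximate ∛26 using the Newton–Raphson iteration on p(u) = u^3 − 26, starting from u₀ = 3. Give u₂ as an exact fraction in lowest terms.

767879/259200

p'(u) = 3u^2.
p(3) = 1, p'(3) = 27, so u₁ = 3 − 1/27 = 80/27.
p(80/27) = 242/19683, p'(80/27) = 6400/243, so u₂ = (80/27) − (242/19683)/(6400/243) = 767879/259200.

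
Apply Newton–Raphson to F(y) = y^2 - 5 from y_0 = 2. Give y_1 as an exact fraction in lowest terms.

9/4

F'(y) = 2y.
F(2) = -1, F'(2) = 4, so y_1 = 2 - (-1)/4 = 9/4.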